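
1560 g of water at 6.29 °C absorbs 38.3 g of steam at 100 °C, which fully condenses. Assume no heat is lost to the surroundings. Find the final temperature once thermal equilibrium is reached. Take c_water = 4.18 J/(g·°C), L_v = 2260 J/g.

T_f ≈ 21.5 °C

Energy conservation, ΣQ = 0:
latent heat released on condensation: 38.3·2260 = 86558
  condensate cools 100→T: 38.3·4.18·(T − 100) = 160.09(T − 100)
  original water: 6520.8(T − 6.29)
6680.9 T = 86558 + 16009 + 41016 = 143583
T ≈ 21.49 °C — below 100 °C, confirming all the steam condensed.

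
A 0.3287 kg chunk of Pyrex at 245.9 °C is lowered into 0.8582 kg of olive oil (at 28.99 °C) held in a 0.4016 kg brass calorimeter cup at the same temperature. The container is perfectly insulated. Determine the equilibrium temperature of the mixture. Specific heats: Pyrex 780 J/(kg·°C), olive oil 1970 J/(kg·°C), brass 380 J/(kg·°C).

Conservation of energy gives ΣQ = 0:
0.3287×780×(T − 245.9) + 0.8582×1970×(T − 28.99) + 0.4016×380×(T − 28.99) = 0
256.39(T − 245.9) + 1690.7(T − 28.99) + 152.61(T − 28.99) = 0
2099.6 T = 116481
T = 116481/2099.6 ≈ 55.48 °C

T_f ≈ 55.5 °C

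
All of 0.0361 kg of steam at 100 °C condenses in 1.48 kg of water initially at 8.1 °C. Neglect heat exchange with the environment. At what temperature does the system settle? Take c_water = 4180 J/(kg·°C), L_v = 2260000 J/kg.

T_f ≈ 23.2 °C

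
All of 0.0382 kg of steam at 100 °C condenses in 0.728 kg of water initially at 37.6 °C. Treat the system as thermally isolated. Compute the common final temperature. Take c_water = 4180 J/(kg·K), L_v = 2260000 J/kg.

T_f ≈ 67.7 °C

Setting the total heat transfer to zero:
steam→water at 100 °C releases m L_v = 0.0382×2260000 = 86332
  condensate cools 100→T: 0.0382×4180×(T − 100) = 159.68(T − 100)
  water warms: 0.728×4180×(T − 37.6) = 3043(T − 37.6)
3202.7 T = 86332 + 15968 + 114418 = 216718
T ≈ 67.67 °C, under the boiling point, so the assumption holds.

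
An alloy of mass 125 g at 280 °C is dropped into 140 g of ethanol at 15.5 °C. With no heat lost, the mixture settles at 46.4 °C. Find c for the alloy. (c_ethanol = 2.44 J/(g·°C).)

Heat gained plus heat lost sum to zero:
125×c×(46.4 − 280) + 140×2.44×(46.4 − 15.5) = 0
-29200 c = -10555
c = -10555/-29200 ≈ 0.3615 J/(g·°C)

c ≈ 0.361 J/(g·°C)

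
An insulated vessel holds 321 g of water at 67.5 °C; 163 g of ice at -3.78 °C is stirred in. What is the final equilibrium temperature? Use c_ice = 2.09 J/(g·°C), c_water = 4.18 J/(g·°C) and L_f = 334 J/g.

T_f ≈ 17.2 °C

Let T be the final temperature. ΣQ_i = 0:
warm ice to 0 °C: 163·2.09·(0 − (-3.78)) = 1287.7
  latent heat to melt: 163·334 = 54442
  warm the meltwater: 681.34 T
  water cools: 321·4.18·(T − 67.5) = 1341.8(T − 67.5)
2023.1 T = 90570 − 55730 = 34840
T ≈ 17.22 °C (positive, so assuming full melt was valid).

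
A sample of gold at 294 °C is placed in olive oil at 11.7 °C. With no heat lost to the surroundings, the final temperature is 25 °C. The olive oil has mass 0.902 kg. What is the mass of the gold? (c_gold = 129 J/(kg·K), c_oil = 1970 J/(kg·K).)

m ≈ 0.681 kg

Let T be the final temperature. ΣQ_i = 0:
m·129·(25 − 294) + 0.902·1970·(25 − 11.7) = 0
-34701 m = -23633
m = -23633/-34701 ≈ 0.6811 kg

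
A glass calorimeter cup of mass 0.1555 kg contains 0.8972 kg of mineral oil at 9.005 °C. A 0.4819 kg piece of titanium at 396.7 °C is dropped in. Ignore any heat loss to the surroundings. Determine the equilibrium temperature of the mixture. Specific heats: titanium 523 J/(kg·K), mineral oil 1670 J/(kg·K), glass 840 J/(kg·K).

T_f ≈ 61.0 °C

Conservation of energy gives ΣQ = 0:
0.4819×523×(T − 396.7) + 0.8972×1670×(T − 9.005) + 0.1555×840×(T − 9.005) = 0
(252.03 + 1498.3 + 130.62) T = 252.03×396.7 + 1498.3×9.005 + 130.62×9.005
T ≈ 60.95 °C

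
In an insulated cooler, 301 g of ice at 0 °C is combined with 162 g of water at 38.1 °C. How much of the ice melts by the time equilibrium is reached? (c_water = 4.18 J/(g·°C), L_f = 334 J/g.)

Water can give up m c ΔT = 162×4.18×38.1 = 25800 J before reaching 0 °C.
Melting all 301 g of ice would need 301×334 = 100534 J.
That's not enough to melt it all — equilibrium is at 0 °C with ice remaining.
Mass melted = 25800/334 ≈ 77.24 g.

m_melted ≈ 77.2 g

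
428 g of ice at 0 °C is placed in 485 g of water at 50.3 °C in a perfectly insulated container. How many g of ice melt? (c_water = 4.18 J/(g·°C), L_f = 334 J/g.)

m_melted ≈ 305 g

Water can give up m c ΔT = 485×4.18×50.3 = 101973 J before reaching 0 °C.
To melt every bit of ice: 428×334 = 142952 J.
That's not enough to melt it all — equilibrium is at 0 °C with ice remaining.
Mass melted = 101973/334 ≈ 305.3 g.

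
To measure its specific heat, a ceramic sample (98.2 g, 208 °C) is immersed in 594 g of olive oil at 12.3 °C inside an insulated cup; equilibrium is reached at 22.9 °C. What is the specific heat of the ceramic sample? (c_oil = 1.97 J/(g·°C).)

c ≈ 0.682 J/(g·°C)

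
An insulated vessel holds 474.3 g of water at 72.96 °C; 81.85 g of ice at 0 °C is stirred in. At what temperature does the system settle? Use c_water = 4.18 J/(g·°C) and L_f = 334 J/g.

Heat gained plus heat lost sum to zero:
latent heat to melt: 81.85·334 = 27338
  warm the meltwater: 342.13 T
  water: 1982.6(T − 72.96)
2324.7 T = 144649 − 27338 = 117311
T ≈ 50.46 °C (positive, so assuming full melt was valid).

T_f ≈ 50.5 °C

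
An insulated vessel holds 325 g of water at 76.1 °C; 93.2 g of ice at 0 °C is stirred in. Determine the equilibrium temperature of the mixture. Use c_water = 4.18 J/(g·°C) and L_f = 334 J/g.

Energy balance with sensible and latent terms:
fusion: m_ice L_f = 93.2·334 = 31129
  meltwater 0→T: 93.2·4.18·T = 389.58 T
  water: 1358.5(T − 76.1)
1748.1 T = 103382 − 31129 = 72253
T ≈ 41.33 °C (positive, so assuming full melt was valid).

T_f ≈ 41.3 °C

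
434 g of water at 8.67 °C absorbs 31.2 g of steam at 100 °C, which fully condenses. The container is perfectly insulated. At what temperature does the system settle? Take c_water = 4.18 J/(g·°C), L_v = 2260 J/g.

T_f ≈ 51.1 °C

Energy balance with sensible and latent terms:
latent heat released on condensation: 31.2·2260 = 70512; condensate cools 100→T: 31.2·4.18·(T − 100) = 130.42(T − 100); original water: 1814.1(T − 8.67)
1944.5 T = 70512 + 13042 + 15728 = 99282
T ≈ 51.06 °C — below 100 °C, confirming all the steam condensed.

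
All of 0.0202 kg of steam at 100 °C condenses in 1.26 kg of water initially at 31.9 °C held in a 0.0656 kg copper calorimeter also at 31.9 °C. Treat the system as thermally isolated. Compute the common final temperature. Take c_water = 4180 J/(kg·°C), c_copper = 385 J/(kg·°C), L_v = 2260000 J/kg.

T_f ≈ 41.5 °C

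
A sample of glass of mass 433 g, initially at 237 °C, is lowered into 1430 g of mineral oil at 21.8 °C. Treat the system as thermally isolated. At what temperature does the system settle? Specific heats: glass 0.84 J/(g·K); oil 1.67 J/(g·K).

Heat lost by the glass equals heat gained by the oil:
433·0.84·(237 − T) = 1430·1.67·(T − 21.8)
363.72(237 − T) = 2388.1(T − 21.8)
2751.8 T = 138262  ⇒  T ≈ 50.24 °C

T_f ≈ 50.2 °C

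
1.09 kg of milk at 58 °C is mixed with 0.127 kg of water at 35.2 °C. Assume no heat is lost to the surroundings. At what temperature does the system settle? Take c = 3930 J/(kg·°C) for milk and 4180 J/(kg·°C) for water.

Conservation of energy gives ΣQ = 0:
1.09·3930·(T − 58) + 0.127·4180·(T − 35.2) = 0
4283.7(T − 58) + 530.86(T − 35.2) = 0
(4283.7 + 530.86) T = 4283.7·58 + 530.86·35.2
T = 267141 / 4814.6 = 55.5 °C

T_f ≈ 55.5 °C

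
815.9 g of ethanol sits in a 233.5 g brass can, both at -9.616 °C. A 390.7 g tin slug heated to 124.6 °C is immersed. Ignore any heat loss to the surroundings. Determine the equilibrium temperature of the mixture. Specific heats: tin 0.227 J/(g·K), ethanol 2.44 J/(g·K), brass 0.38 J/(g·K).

Setting the total heat transfer to zero:
390.7×0.227×(T − 124.6) + 815.9×2.44×(T − (-9.616)) + 233.5×0.38×(T − (-9.616)) = 0
88.69(T − 124.6) + 1990.8(T − (-9.616)) + 88.73(T − (-9.616)) = 0
2168.2 T = -8946.1
T = -8946.1 / 2168.2 = -4.13 °C

T_f ≈ -4.1 °C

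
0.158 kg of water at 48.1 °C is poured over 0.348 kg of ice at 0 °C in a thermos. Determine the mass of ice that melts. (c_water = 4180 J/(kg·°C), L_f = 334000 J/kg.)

Heat available from the water dropping to 0 °C: 0.158·4180·48.1 = 31767 J.
Fully melting the ice requires m_ice L_f = 0.348·334000 = 116232 J.
Since 31767 < 116232 J, not all the ice melts; equilibrium is at 0 °C.
m_melt = 31767 / L_f = 0.09511 kg.

m_melted ≈ 0.0951 kg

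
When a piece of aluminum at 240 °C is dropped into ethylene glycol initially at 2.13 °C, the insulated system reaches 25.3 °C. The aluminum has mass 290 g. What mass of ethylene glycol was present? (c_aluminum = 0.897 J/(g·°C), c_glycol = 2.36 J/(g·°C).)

m ≈ 1020 g

|Q_aluminum| = |Q_glycol|:
290·0.897·(240 − 25.3) = m·2.36·(25.3 − 2.13)
54.68 m = 55850  ⇒  m ≈ 1021 g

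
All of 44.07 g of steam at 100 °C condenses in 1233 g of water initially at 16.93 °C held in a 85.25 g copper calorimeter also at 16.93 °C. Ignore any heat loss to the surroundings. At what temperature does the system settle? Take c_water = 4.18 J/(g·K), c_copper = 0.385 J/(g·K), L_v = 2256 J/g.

T_f ≈ 38.3 °C

Heat gained plus heat lost sum to zero:
condense steam: −44.07×2256 = −99422; condensate cools 100→T: 44.07×4.18×(T − 100) = 184.21(T − 100); original water: 5153.9(T − 16.93); cup: 32.82(T − 16.93)
5371 T = 99422 + 18421 + 87812 = 205655
T ≈ 38.29 °C — below 100 °C, confirming all the steam condensed.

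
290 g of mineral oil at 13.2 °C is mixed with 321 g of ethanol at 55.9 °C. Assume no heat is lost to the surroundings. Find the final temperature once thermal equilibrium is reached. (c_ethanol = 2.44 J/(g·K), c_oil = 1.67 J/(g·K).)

Energy conservation, ΣQ = 0:
321×2.44×(T − 55.9) + 290×1.67×(T − 13.2) = 0
783.24(T − 55.9) + 484.3(T − 13.2) = 0
1267.5 T = 50176
T = 50176/1267.5 ≈ 39.59 °C

T_f ≈ 39.6 °C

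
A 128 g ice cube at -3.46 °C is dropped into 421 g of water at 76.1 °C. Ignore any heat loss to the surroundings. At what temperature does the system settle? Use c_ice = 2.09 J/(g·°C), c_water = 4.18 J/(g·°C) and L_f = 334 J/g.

T_f ≈ 39.3 °C

Setting the total heat transfer to zero:
ice -3.46→0 °C: 128·2.09·3.46 = 925.62
  latent heat to melt: 128·334 = 42752
  meltwater 0→T: 128·4.18·T = 535.04 T
  water: 1759.8(T − 76.1)
2294.8 T = 133919 − 43678 = 90242
T ≈ 39.32 °C (positive, so assuming full melt was valid).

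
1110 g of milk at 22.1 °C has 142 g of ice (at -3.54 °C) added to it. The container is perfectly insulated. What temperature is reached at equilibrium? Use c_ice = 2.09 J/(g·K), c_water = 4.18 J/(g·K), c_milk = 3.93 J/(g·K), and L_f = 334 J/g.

Setting the total heat transfer to zero:
warm ice to 0 °C: 142·2.09·(0 − (-3.54)) = 1050.6
  fusion: m_ice L_f = 142·334 = 47428
  warm the meltwater: 593.56 T
  milk: 4362.3(T − 22.1)
4955.9 T = 96407 − 48479 = 47928
T ≈ 9.67 °C (positive, so assuming full melt was valid).

T_f ≈ 9.7 °C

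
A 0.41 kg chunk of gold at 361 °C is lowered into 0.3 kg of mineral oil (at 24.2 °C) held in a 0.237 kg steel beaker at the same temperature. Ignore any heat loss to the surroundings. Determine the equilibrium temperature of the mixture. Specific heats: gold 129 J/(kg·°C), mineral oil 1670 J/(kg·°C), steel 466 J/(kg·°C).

Heat gained plus heat lost sum to zero:
0.41*129*(T − 361) + 0.3*1670*(T − 24.2) + 0.237*466*(T − 24.2) = 0
664.33 T = 33890
T = 33890/664.33 ≈ 51.01 °C

T_f ≈ 51.0 °C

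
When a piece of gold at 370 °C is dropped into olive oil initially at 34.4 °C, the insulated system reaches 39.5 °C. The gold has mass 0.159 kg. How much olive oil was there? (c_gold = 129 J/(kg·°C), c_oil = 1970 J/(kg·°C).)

m ≈ 0.675 kg

Heat gained plus heat lost sum to zero:
0.159×129×(39.5 − 370) + m×1970×(39.5 − 34.4) = 0
10047 m = 6778.9
m = 6778.9/10047 ≈ 0.6747 kg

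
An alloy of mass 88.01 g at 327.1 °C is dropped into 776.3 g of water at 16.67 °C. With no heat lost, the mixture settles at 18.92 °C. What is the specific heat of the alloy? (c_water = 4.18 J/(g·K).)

c ≈ 0.269 J/(g·K)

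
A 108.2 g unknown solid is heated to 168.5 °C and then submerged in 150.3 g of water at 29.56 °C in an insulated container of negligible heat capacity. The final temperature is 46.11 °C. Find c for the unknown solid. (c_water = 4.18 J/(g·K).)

Net heat exchanged in the isolated system is zero:
108.2·c·(46.11 − 168.5) + 150.3·4.18·(46.11 − 29.56) = 0
-13243 c = -10398
c = -10398/-13243 ≈ 0.7852 J/(g·K)

c ≈ 0.785 J/(g·K)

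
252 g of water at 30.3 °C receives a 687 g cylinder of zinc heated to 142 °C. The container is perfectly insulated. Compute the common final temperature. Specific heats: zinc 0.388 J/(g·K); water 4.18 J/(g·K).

T_f ≈ 52.9 °C

Setting the total heat transfer to zero:
687*0.388*(T − 142) + 252*4.18*(T − 30.3) = 0
1319.9 T = 69768
T ≈ 52.86 °C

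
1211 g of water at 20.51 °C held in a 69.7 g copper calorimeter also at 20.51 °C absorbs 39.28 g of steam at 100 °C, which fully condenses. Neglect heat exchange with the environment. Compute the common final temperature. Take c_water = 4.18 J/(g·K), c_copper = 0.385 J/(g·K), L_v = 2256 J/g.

T_f ≈ 39.9 °C

Energy balance with sensible and latent terms:
condense steam: −39.28×2256 = −88616; condensate cools 100→T: 39.28×4.18×(T − 100) = 164.19(T − 100); water warms: 1211×4.18×(T − 20.51) = 5062(T − 20.51); copper cup: 69.7×0.385×(T − 20.51) = 26.83(T − 20.51)
5253 T = 88616 + 16419 + 104372 = 209406
T ≈ 39.86 °C, under the boiling point, so the assumption holds.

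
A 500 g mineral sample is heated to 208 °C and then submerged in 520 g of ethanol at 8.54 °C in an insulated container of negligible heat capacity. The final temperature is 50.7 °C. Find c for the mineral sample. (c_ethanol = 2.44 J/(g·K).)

c ≈ 0.68 J/(g·K)

Heat lost by the mineral sample = heat gained by the ethanol:
500·c·(208 − 50.7) = 520·2.44·(50.7 − 8.54)
78650 c = 53493  ⇒  c ≈ 0.6801 J/(g·K)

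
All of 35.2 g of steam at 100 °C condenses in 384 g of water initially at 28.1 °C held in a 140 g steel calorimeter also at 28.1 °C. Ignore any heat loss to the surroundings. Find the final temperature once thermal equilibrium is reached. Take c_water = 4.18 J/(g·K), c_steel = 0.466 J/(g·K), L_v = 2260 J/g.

T_f ≈ 77.7 °C

Energy balance with sensible and latent terms:
latent heat released on condensation: 35.2·2260 = 79552
  condensed water 100 °C→T: 147.14(T − 100)
  water warms: 384·4.18·(T − 28.1) = 1605.1(T − 28.1)
  steel cup: 140·0.466·(T − 28.1) = 65.24(T − 28.1)
1817.5 T = 79552 + 14714 + 46937 = 141203
T ≈ 77.69 °C, under the boiling point, so the assumption holds.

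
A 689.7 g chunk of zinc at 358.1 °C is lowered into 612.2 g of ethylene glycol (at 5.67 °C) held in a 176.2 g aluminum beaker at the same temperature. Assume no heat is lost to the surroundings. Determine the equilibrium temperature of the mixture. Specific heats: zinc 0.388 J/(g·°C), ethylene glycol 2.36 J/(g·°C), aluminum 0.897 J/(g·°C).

Let T be the final temperature. ΣQ_i = 0:
689.7*0.388*(T − 358.1) + 612.2*2.36*(T − 5.67) + 176.2*0.897*(T − 5.67) = 0
267.6(T − 358.1) + 1444.8(T − 5.67) + 158.05(T − 5.67) = 0
1870.4 T = 104917
T = 104917/1870.4 ≈ 56.09 °C

T_f ≈ 56.1 °C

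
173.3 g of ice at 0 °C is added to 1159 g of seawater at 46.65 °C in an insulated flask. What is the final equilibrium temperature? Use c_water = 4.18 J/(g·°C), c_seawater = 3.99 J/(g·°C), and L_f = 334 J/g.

T_f ≈ 29.5 °C

Let T be the final temperature. ΣQ_i = 0:
fusion: m_ice L_f = 173.3×334 = 57882
  meltwater 0→T: 173.3×4.18×T = 724.39 T
  seawater: 4624.4(T − 46.65)
5348.8 T = 215729 − 57882 = 157847
T ≈ 29.51 °C (positive, so assuming full melt was valid).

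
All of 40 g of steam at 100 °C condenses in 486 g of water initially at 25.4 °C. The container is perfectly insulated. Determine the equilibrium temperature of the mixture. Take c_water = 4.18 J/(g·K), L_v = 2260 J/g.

Sum of m c ΔT and latent-heat terms is zero:
latent heat released on condensation: 40×2260 = 90400
  condensed water 100 °C→T: 167.2(T − 100)
  original water: 2031.5(T − 25.4)
2198.7 T = 90400 + 16720 + 51600 = 158720
T ≈ 72.19 °C, under the boiling point, so the assumption holds.

T_f ≈ 72.2 °C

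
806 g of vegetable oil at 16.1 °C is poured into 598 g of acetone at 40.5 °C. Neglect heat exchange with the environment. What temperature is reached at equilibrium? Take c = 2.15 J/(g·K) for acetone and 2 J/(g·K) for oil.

T_f ≈ 26.9 °C

Net heat exchanged in the isolated system is zero:
598×2.15×(T − 40.5) + 806×2×(T − 16.1) = 0
(1285.7 + 1612) T = 1285.7×40.5 + 1612×16.1
T ≈ 26.93 °C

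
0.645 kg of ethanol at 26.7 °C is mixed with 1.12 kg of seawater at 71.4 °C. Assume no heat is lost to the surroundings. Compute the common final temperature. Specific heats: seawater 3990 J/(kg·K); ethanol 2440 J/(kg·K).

T_f ≈ 59.8 °C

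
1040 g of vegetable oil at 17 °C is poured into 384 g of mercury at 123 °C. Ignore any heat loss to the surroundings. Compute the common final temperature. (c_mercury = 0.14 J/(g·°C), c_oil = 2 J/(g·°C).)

T_f ≈ 19.7 °C

Let T be the final temperature. ΣQ_i = 0:
384*0.14*(T − 123) + 1040*2*(T − 17) = 0
53.76(T − 123) + 2080(T − 17) = 0
(53.76 + 2080) T = 53.76*123 + 2080*17
T = 41972 / 2133.8 = 19.7 °C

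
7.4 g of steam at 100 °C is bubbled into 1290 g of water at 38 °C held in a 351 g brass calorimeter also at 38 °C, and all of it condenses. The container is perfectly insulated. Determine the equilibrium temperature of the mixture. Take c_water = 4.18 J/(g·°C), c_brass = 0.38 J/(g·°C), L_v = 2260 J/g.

Heat gained plus heat lost sum to zero:
steam→water at 100 °C releases m L_v = 7.4×2260 = 16724; condensate cools 100→T: 7.4×4.18×(T − 100) = 30.93(T − 100); original water: 5392.2(T − 38); cup: 133.38(T − 38)
5556.5 T = 16724 + 3093.2 + 209972 = 229789
T ≈ 41.35 °C (< 100 °C, so full condensation is consistent).

T_f ≈ 41.4 °C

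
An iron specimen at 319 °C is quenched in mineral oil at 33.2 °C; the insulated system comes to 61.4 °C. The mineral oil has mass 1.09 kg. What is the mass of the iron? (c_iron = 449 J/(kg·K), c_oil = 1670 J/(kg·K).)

m ≈ 0.444 kg

Let T be the final temperature. ΣQ_i = 0:
m·449·(61.4 − 319) + 1.09·1670·(61.4 − 33.2) = 0
-115662 m = -51332
m = -51332/-115662 ≈ 0.4438 kg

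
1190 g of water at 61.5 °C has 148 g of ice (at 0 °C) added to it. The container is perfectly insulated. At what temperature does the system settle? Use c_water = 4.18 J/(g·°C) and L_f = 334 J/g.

T_f ≈ 45.9 °C

Net heat exchanged in the isolated system is zero:
fusion: m_ice L_f = 148·334 = 49432; meltwater 0→T: 148·4.18·T = 618.64 T; water: 4974.2(T − 61.5)
5592.8 T = 305913 − 49432 = 256481
T ≈ 45.86 °C (positive, so assuming full melt was valid).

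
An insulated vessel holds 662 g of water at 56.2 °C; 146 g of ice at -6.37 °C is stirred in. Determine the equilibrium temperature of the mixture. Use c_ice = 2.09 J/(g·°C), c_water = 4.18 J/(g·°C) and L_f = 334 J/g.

Taking heat into each body as positive, Σ m c ΔT = 0:
ice -6.37→0 °C: 146·2.09·6.37 = 1943.7; melt ice: 146·334 = 48764; meltwater 0→T: 146·4.18·T = 610.28 T; water cools: 662·4.18·(T − 56.2) = 2767.2(T − 56.2)
3377.4 T = 155514 − 50708 = 104807
T ≈ 31.03 °C — above 0 °C, consistent with complete melting.

T_f ≈ 31.0 °C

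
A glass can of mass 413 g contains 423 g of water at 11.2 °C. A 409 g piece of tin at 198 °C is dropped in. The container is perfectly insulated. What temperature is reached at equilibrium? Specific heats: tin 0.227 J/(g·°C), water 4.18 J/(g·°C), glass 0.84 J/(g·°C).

Net heat exchanged in the isolated system is zero:
409×0.227×(T − 198) + 423×4.18×(T − 11.2) + 413×0.84×(T − 11.2) = 0
92.84(T − 198) + 1768.1(T − 11.2) + 346.92(T − 11.2) = 0
2207.9 T = 42072
T = 42072/2207.9 ≈ 19.05 °C

T_f ≈ 19.1 °C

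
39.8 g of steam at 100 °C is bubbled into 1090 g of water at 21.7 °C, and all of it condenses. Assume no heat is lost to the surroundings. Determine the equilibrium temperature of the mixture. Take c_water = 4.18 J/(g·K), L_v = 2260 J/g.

Taking heat into each body as positive, Σ m c ΔT = 0:
steam→water at 100 °C releases m L_v = 39.8·2260 = 89948; condensed water 100 °C→T: 166.36(T − 100); water warms: 1090·4.18·(T − 21.7) = 4556.2(T − 21.7)
4722.6 T = 89948 + 16636 + 98870 = 205454
T ≈ 43.50 °C — below 100 °C, confirming all the steam condensed.

T_f ≈ 43.5 °C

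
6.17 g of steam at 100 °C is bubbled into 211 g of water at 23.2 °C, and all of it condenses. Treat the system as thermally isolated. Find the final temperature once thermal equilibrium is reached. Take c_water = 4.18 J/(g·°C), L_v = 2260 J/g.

Net heat exchanged in the isolated system is zero:
latent heat released on condensation: 6.17·2260 = 13944
  condensate cools 100→T: 6.17·4.18·(T − 100) = 25.79(T − 100)
  water warms: 211·4.18·(T − 23.2) = 881.98(T − 23.2)
907.77 T = 13944 + 2579.1 + 20462 = 36985
T ≈ 40.74 °C, under the boiling point, so the assumption holds.

T_f ≈ 40.7 °C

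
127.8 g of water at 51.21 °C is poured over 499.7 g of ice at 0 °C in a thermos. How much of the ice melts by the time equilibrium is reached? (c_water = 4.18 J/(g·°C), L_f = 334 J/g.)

Cooling the water to 0 °C releases 127.8×4.18×51.21 = 27357 J.
To melt every bit of ice: 499.7×334 = 166900 J.
Since 27357 < 166900 J, not all the ice melts; equilibrium is at 0 °C.
m_melted×334 = 27357  ⇒  m_melted ≈ 81.91 g.

m_melted ≈ 81.9 g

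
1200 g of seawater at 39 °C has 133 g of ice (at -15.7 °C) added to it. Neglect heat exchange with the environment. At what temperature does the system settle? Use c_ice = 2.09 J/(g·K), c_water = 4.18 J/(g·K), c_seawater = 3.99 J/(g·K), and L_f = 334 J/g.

Conservation of energy gives ΣQ = 0:
ice -15.7→0 °C: 133×2.09×15.7 = 4364.1; fusion: m_ice L_f = 133×334 = 44422; warm the meltwater: 555.94 T; seawater: 4788(T − 39)
5343.9 T = 186732 − 48786 = 137946
T ≈ 25.81 °C. Since T > 0 °C, the all-ice-melts assumption holds.

T_f ≈ 25.8 °C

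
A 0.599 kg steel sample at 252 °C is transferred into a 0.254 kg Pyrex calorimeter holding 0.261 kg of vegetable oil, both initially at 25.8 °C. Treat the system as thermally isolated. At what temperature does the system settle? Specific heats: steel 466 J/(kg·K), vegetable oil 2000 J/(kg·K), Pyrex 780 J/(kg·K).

T_f ≈ 89.0 °C

Taking heat into each body as positive, Σ m c ΔT = 0:
0.599·466·(T − 252) + 0.261·2000·(T − 25.8) + 0.254·780·(T − 25.8) = 0
(279.13 + 522 + 198.12) T = 279.13·252 + 522·25.8 + 198.12·25.8
T = 88921 / 999.25 = 89 °C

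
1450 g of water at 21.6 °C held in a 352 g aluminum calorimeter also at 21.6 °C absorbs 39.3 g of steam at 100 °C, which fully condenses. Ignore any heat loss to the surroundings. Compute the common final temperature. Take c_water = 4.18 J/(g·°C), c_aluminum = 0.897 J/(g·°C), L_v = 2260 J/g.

Taking heat into each body as positive, Σ m c ΔT = 0:
steam→water at 100 °C releases m L_v = 39.3·2260 = 88818
  condensate cools 100→T: 39.3·4.18·(T − 100) = 164.27(T − 100)
  water warms: 1450·4.18·(T − 21.6) = 6061(T − 21.6)
  cup: 315.74(T − 21.6)
6541 T = 88818 + 16427 + 137738 = 242983
T ≈ 37.15 °C — below 100 °C, confirming all the steam condensed.

T_f ≈ 37.1 °C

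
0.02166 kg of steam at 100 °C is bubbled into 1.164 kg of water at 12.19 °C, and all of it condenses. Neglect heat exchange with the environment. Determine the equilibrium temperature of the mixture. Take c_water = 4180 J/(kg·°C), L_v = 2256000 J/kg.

Energy balance with sensible and latent terms:
steam→water at 100 °C releases m L_v = 0.02166·2256000 = 48865; condensate cools 100→T: 0.02166·4180·(T − 100) = 90.54(T − 100); water warms: 1.164·4180·(T − 12.19) = 4865.5(T − 12.19)
4956.1 T = 48865 + 9053.9 + 59311 = 117230
T ≈ 23.65 °C (< 100 °C, so full condensation is consistent).

T_f ≈ 23.7 °C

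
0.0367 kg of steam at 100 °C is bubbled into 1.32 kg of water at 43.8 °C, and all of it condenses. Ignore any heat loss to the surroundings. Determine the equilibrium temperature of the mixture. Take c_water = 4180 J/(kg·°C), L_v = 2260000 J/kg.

Let T be the final temperature. ΣQ_i = 0:
steam→water at 100 °C releases m L_v = 0.0367×2260000 = 82942; condensate cools 100→T: 0.0367×4180×(T − 100) = 153.41(T − 100); original water: 5517.6(T − 43.8)
5671 T = 82942 + 15341 + 241671 = 339953
T ≈ 59.95 °C — below 100 °C, confirming all the steam condensed.

T_f ≈ 59.9 °C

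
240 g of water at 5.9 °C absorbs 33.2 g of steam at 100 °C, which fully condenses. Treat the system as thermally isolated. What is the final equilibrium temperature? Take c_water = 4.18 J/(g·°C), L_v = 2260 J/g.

T_f ≈ 83.0 °C

Setting the total heat transfer to zero:
steam→water at 100 °C releases m L_v = 33.2×2260 = 75032; condensed water 100 °C→T: 138.78(T − 100); water warms: 240×4.18×(T − 5.9) = 1003.2(T − 5.9)
1142 T = 75032 + 13878 + 5918.9 = 94828
T ≈ 83.04 °C, under the boiling point, so the assumption holds.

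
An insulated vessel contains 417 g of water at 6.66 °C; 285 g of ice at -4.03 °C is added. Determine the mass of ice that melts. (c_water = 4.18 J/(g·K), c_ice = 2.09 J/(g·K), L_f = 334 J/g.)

m_melted ≈ 27.6 g

Cooling the water to 0 °C releases 417×4.18×6.66 = 11609 J.
Of that, 285×2.09×4.03 = 2400.5 J goes to bring the ice to 0 °C, leaving 9208.3 J.
To melt every bit of ice: 285×334 = 95190 J.
Since 9208.3 < 95190 J, not all the ice melts; equilibrium is at 0 °C.
m_melted×334 = 9208.3  ⇒  m_melted ≈ 27.57 g.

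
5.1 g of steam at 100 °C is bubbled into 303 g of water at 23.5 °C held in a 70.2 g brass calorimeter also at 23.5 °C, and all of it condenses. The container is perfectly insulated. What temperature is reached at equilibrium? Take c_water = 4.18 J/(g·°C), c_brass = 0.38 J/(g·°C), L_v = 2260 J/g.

Net heat exchanged in the isolated system is zero:
condense steam: −5.1×2260 = −11526
  condensate cools 100→T: 5.1×4.18×(T − 100) = 21.32(T − 100)
  original water: 1266.5(T − 23.5)
  cup: 26.68(T − 23.5)
1314.5 T = 11526 + 2131.8 + 30391 = 44048
T ≈ 33.51 °C, under the boiling point, so the assumption holds.

T_f ≈ 33.5 °C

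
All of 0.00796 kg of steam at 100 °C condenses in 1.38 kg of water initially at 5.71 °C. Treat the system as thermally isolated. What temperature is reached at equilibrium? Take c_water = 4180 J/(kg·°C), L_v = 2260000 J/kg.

T_f ≈ 9.4 °C

Energy conservation, ΣQ = 0:
steam→water at 100 °C releases m L_v = 0.00796·2260000 = 17990; condensed water 100 °C→T: 33.27(T − 100); original water: 5768.4(T − 5.71)
5801.7 T = 17990 + 3327.3 + 32938 = 54254
T ≈ 9.35 °C (< 100 °C, so full condensation is consistent).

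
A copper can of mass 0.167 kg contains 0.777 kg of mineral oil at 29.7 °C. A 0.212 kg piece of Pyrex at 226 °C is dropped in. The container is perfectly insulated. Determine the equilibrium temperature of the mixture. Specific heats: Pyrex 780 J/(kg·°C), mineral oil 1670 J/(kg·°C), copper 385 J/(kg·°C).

T_f ≈ 51.0 °C

T_f is the heat-capacity-weighted average of the initial temperatures:
T_f = (165.36·226 + 1297.6·29.7 + 64.3·29.7) / (165.36 + 1297.6 + 64.3)
    = 77819 / 1527.2 ≈ 50.95 °C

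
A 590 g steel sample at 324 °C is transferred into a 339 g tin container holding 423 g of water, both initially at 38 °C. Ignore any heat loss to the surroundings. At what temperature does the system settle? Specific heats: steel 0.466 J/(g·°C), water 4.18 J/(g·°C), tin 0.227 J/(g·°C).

Energy conservation, ΣQ = 0:
590×0.466×(T − 324) + 423×4.18×(T − 38) + 339×0.227×(T − 38) = 0
(274.94 + 1768.1 + 76.95) T = 274.94×324 + 1768.1×38 + 76.95×38
T ≈ 75.09 °C

T_f ≈ 75.1 °C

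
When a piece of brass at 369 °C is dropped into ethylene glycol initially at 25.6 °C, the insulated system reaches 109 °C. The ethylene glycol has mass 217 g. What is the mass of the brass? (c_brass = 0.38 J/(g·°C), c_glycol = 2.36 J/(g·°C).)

Heat gained plus heat lost sum to zero:
m×0.38×(109 − 369) + 217×2.36×(109 − 25.6) = 0
-98.8 m = -42711
m = -42711/-98.8 ≈ 432.3 g

m ≈ 432 g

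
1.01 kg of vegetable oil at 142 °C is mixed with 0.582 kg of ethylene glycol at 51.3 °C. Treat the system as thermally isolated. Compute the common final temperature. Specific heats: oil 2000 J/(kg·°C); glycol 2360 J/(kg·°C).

Energy conservation, ΣQ = 0:
1.01×2000×(T − 142) + 0.582×2360×(T − 51.3) = 0
2020(T − 142) + 1373.5(T − 51.3) = 0
(2020 + 1373.5) T = 2020×142 + 1373.5×51.3
T = 357302 / 3393.5 = 105 °C

T_f ≈ 105.3 °C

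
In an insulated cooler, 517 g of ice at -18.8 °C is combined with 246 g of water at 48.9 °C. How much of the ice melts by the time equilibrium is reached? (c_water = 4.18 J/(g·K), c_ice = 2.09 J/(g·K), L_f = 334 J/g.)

m_melted ≈ 89.7 g

Cooling the water to 0 °C releases 246·4.18·48.9 = 50283 J.
Of that, 517·2.09·18.8 = 20314 J goes to bring the ice to 0 °C, leaving 29969 J.
Fully melting the ice requires m_ice L_f = 517·334 = 172678 J.
That's not enough to melt it all — equilibrium is at 0 °C with ice remaining.
Mass melted = 29969/334 ≈ 89.73 g.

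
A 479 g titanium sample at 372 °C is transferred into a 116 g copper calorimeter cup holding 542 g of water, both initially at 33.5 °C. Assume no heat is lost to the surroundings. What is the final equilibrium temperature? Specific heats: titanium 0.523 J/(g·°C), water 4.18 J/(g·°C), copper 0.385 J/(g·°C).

T_f ≈ 66.6 °C

Heat gained plus heat lost sum to zero:
479×0.523×(T − 372) + 542×4.18×(T − 33.5) + 116×0.385×(T − 33.5) = 0
250.52(T − 372) + 2265.6(T − 33.5) + 44.66(T − 33.5) = 0
(250.52 + 2265.6 + 44.66) T = 250.52×372 + 2265.6×33.5 + 44.66×33.5
T = 170585 / 2560.7 = 66.6 °C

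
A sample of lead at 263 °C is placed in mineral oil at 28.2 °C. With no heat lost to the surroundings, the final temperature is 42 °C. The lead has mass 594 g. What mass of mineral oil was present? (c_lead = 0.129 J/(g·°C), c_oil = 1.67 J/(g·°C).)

m ≈ 735 g

Heat lost by the lead = heat gained by the oil:
594×0.129×(263 − 42) = m×1.67×(42 − 28.2)
23.05 m = 16934  ⇒  m ≈ 734.8 g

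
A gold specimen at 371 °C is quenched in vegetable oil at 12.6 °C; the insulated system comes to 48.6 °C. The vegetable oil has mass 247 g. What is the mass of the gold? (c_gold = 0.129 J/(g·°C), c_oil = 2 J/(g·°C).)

m ≈ 428 g

Heat lost by the gold = heat gained by the oil:
m×0.129×(371 − 48.6) = 247×2×(48.6 − 12.6)
41.59 m = 17784  ⇒  m ≈ 427.6 g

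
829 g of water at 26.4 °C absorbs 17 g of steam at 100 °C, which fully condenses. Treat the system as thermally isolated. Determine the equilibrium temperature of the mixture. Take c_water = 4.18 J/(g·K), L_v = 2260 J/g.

T_f ≈ 38.7 °C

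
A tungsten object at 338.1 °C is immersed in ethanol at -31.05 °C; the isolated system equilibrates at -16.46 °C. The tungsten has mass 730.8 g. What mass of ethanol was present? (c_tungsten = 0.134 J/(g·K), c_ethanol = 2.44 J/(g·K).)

Conservation of energy gives ΣQ = 0:
730.8×0.134×(-16.46 − 338.1) + m×2.44×(-16.46 − (-31.05)) = 0
35.6 m = 34721
m = 34721/35.6 ≈ 975.3 g

m ≈ 975 g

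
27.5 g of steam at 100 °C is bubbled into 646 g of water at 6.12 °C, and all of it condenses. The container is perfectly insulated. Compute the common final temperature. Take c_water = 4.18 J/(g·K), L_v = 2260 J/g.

T_f ≈ 32.0 °C

Setting the total heat transfer to zero:
condense steam: −27.5·2260 = −62150; condensate cools 100→T: 27.5·4.18·(T − 100) = 114.95(T − 100); original water: 2700.3(T − 6.12)
2815.2 T = 62150 + 11495 + 16526 = 90171
T ≈ 32.03 °C, under the boiling point, so the assumption holds.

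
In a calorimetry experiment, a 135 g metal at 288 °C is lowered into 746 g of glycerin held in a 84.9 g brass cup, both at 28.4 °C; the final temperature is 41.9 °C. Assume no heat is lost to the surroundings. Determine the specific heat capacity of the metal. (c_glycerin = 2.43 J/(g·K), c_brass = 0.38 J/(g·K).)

Net heat exchanged in the isolated system is zero:
135·c·(41.9 − 288) + 746·2.43·(41.9 − 28.4) + 84.9·0.38·(41.9 − 28.4) = 0
-33224 c = -24908
c = -24908/-33224 ≈ 0.7497 J/(g·K)

c ≈ 0.75 J/(g·K)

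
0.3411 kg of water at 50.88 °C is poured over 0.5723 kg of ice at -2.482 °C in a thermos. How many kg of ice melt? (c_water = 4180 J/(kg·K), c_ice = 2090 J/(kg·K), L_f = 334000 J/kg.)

m_melted ≈ 0.208 kg

Water can give up m c ΔT = 0.3411·4180·50.88 = 72545 J before reaching 0 °C.
Warming the ice to 0 °C takes 0.5723·2090·2.482 = 2968.7 J, leaving 69576 J for melting.
Melting all 0.5723 kg of ice would need 0.5723·334000 = 191148 J.
Since 69576 < 191148 J, not all the ice melts; equilibrium is at 0 °C.
m_melt = 69576 / L_f = 0.2083 kg.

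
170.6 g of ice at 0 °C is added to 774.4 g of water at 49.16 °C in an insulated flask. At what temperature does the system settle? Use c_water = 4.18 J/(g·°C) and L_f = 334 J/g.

Energy balance with sensible and latent terms:
fusion: m_ice L_f = 170.6·334 = 56980
  meltwater 0→T: 170.6·4.18·T = 713.11 T
  water cools: 774.4·4.18·(T − 49.16) = 3237(T − 49.16)
3950.1 T = 159131 − 56980 = 102150
T ≈ 25.86 °C — above 0 °C, consistent with complete melting.

T_f ≈ 25.9 °C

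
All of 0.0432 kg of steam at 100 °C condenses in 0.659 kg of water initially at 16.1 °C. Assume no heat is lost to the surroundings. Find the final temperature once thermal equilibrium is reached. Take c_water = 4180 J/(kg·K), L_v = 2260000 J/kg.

T_f ≈ 54.5 °C

Heat gained plus heat lost sum to zero:
steam→water at 100 °C releases m L_v = 0.0432·2260000 = 97632; condensate cools 100→T: 0.0432·4180·(T − 100) = 180.58(T − 100); water warms: 0.659·4180·(T − 16.1) = 2754.6(T − 16.1)
2935.2 T = 97632 + 18058 + 44349 = 160039
T ≈ 54.52 °C, under the boiling point, so the assumption holds.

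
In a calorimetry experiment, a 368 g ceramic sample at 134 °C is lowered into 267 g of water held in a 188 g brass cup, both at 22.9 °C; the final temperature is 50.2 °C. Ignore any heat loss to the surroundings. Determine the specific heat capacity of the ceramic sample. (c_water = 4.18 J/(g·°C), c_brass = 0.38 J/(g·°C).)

Net heat exchanged in the isolated system is zero:
368×c×(50.2 − 134) + 267×4.18×(50.2 − 22.9) + 188×0.38×(50.2 − 22.9) = 0
-30838 c = -32419
c = -32419/-30838 ≈ 1.051 J/(g·°C)

c ≈ 1.05 J/(g·°C)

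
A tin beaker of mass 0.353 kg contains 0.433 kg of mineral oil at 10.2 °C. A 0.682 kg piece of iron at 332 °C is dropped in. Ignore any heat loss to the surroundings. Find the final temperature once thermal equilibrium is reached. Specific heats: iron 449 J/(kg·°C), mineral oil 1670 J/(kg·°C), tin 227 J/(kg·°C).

T_f ≈ 99.0 °C

Conservation of energy gives ΣQ = 0:
0.682×449×(T − 332) + 0.433×1670×(T − 10.2) + 0.353×227×(T − 10.2) = 0
306.22(T − 332) + 723.11(T − 10.2) + 80.13(T − 10.2) = 0
1109.5 T = 109857
T = 109857 / 1109.5 = 99 °C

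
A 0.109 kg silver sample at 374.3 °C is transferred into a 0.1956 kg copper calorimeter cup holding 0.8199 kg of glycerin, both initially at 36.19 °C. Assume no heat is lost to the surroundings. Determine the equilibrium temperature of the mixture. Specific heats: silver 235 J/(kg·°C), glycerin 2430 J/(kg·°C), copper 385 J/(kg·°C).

Setting the total heat transfer to zero:
0.109*235*(T − 374.3) + 0.8199*2430*(T − 36.19) + 0.1956*385*(T − 36.19) = 0
2093.3 T = 84416
T ≈ 40.33 °C

T_f ≈ 40.3 °C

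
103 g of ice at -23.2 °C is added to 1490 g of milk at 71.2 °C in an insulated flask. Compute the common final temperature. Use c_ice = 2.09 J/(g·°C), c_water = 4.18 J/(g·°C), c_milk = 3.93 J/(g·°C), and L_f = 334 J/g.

T_f ≈ 60.1 °C

Let T be the final temperature. ΣQ_i = 0:
warm ice to 0 °C: 103×2.09×(0 − (-23.2)) = 4994.3
  melt ice: 103×334 = 34402
  warm the meltwater: 430.54 T
  milk: 5855.7(T − 71.2)
6286.2 T = 416926 − 39396 = 377530
T ≈ 60.06 °C (positive, so assuming full melt was valid).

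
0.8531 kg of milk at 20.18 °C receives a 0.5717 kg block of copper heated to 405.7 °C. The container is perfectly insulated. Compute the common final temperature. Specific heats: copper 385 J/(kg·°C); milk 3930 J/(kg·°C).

T_f ≈ 43.9 °C

Setting the total heat transfer to zero:
0.5717*385*(T − 405.7) + 0.8531*3930*(T − 20.18) = 0
220.1(T − 405.7) + 3352.7(T − 20.18) = 0
3572.8 T = 156954
T = 156954/3572.8 ≈ 43.93 °C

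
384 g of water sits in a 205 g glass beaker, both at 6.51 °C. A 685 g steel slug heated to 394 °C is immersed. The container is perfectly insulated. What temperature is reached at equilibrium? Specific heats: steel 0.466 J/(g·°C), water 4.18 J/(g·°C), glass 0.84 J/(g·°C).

Let T be the final temperature. ΣQ_i = 0:
685×0.466×(T − 394) + 384×4.18×(T − 6.51) + 205×0.84×(T − 6.51) = 0
2096.5 T = 137339
T ≈ 65.51 °C

T_f ≈ 65.5 °C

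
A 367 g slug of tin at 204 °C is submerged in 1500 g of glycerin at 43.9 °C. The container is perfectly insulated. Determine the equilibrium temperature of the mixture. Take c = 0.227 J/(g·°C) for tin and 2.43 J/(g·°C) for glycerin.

T_f ≈ 47.5 °C

Let T be the final temperature. ΣQ_i = 0:
367*0.227*(T − 204) + 1500*2.43*(T − 43.9) = 0
3728.3 T = 177011
T = 177011/3728.3 ≈ 47.48 °C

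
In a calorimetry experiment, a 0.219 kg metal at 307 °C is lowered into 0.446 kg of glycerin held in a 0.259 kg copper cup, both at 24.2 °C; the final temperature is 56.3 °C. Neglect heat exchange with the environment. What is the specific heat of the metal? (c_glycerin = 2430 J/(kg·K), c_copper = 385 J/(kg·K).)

c ≈ 692 J/(kg·K)

Heat gained plus heat lost sum to zero:
0.219×c×(56.3 − 307) + 0.446×2430×(56.3 − 24.2) + 0.259×385×(56.3 − 24.2) = 0
-54.9 c = -37990
c = -37990/-54.9 ≈ 691.9 J/(kg·K)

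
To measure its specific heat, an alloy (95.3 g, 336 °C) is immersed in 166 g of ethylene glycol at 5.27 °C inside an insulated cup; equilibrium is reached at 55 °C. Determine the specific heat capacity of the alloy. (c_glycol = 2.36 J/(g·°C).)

Conservation of energy gives ΣQ = 0:
95.3·c·(55 − 336) + 166·2.36·(55 − 5.27) = 0
-26779 c = -19482
c = -19482/-26779 ≈ 0.7275 J/(g·°C)

c ≈ 0.728 J/(g·°C)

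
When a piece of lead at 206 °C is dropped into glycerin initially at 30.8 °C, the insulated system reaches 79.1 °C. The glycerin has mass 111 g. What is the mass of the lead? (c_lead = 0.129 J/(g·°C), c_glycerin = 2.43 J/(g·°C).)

Taking heat into each body as positive, Σ m c ΔT = 0:
m×0.129×(79.1 − 206) + 111×2.43×(79.1 − 30.8) = 0
-16.37 m = -13028
m = -13028/-16.37 ≈ 795.8 g

m ≈ 796 g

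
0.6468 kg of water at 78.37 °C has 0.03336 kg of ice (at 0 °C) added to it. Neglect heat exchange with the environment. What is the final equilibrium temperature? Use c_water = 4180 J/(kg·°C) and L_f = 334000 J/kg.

Net heat exchanged in the isolated system is zero:
fusion: m_ice L_f = 0.03336·334000 = 11142
  meltwater 0→T: 0.03336·4180·T = 139.44 T
  water: 2703.6(T − 78.37)
2843.1 T = 211883 − 11142 = 200741
T ≈ 70.61 °C. Since T > 0 °C, the all-ice-melts assumption holds.

T_f ≈ 70.6 °C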